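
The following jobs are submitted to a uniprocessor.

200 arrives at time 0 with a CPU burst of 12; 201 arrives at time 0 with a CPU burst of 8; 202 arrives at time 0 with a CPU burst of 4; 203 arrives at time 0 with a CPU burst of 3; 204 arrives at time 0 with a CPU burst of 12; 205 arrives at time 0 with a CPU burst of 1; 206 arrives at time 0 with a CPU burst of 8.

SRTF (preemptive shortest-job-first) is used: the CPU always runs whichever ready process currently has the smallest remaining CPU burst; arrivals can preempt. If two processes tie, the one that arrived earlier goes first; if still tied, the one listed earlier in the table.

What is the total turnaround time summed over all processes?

137

Gantt: | 205 0-1 | 203 1-4 | 202 4-8 | 201 8-16 | 206 16-24 | 200 24-36 | 204 36-48 |
Completion: 200=36  201=16  202=8  203=4  204=48  205=1  206=24
Turnaround = completion − arrival: 200=36, 201=16, 202=8, 203=4, 204=48, 205=1, 206=24
Total turnaround = 36 + 16 + 8 + 4 + 48 + 1 + 24 = 137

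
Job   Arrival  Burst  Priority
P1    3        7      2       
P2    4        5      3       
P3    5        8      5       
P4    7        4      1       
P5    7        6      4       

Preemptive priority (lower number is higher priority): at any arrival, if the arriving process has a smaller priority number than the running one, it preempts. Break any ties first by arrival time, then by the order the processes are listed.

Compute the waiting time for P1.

Timeline: | idle 0-3 | P1 3-7 | P4 7-11 | P1 11-14 | P2 14-19 | P5 19-25 | P3 25-33 |
Completion: P1=14  P2=19  P3=33  P4=11  P5=25
Turnaround (C−A): P1=11  P2=15  P3=28  P4=4  P5=18
Waiting(P1) = turnaround − burst = 11 − 7 = 4

4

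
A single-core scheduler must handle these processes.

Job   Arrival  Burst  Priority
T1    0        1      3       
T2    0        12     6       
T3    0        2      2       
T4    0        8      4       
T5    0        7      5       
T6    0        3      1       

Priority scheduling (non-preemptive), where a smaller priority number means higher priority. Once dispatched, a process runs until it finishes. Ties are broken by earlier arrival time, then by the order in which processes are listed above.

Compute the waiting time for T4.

Gantt: | T6 0-3 | T3 3-5 | T1 5-6 | T4 6-14 | T5 14-21 | T2 21-33 |
Completion: T1=6  T2=33  T3=5  T4=14  T5=21  T6=3
Turnaround (C−A): T1=6  T2=33  T3=5  T4=14  T5=21  T6=3
Waiting(T4) = turnaround − burst = 14 − 8 = 6

6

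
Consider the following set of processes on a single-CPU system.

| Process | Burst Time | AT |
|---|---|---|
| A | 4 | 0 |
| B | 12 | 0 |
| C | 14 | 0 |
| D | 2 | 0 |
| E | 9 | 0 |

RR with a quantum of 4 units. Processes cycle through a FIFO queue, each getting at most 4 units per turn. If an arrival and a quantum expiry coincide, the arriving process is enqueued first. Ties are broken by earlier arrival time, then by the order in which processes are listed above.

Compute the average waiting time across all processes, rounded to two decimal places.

18.20

Gantt: | A 0-4 | B 4-8 | C 8-12 | D 12-14 | E 14-18 | B 18-22 | C 22-26 | E 26-30 | B 30-34 | C 34-38 | E 38-39 | C 39-41 |
Completion: A=4  B=34  C=41  D=14  E=39
Turnaround (C−A): A=4  B=34  C=41  D=14  E=39
Waiting times: A=0, B=22, C=27, D=12, E=30
Average waiting = (0+22+27+12+30) / 5 = 91/5 = 18.20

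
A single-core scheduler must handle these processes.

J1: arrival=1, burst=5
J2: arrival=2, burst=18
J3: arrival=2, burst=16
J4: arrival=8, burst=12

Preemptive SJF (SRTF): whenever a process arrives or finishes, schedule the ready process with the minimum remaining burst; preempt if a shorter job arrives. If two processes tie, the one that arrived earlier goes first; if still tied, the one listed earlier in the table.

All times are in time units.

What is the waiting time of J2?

32

Schedule: | idle 0-1 | J1 1-6 | J3 6-8 | J4 8-20 | J3 20-34 | J2 34-52 |
Completion: J1=6  J2=52  J3=34  J4=20
Turnaround (C−A): J1=5  J2=50  J3=32  J4=12
Waiting(J2) = turnaround − burst = 50 − 18 = 32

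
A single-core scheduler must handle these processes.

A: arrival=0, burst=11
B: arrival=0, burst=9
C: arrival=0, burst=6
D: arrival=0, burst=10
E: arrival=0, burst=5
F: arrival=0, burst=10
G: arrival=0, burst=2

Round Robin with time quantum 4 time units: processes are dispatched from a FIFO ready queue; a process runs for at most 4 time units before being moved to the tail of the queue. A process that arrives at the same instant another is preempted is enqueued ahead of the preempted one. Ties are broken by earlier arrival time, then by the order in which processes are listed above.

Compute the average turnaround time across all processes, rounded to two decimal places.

Schedule: | A 0-4 | B 4-8 | C 8-12 | D 12-16 | E 16-20 | F 20-24 | G 24-26 | A 26-30 | B 30-34 | C 34-36 | D 36-40 | E 40-41 | F 41-45 | A 45-48 | B 48-49 | D 49-51 | F 51-53 |
Completion: A=48  B=49  C=36  D=51  E=41  F=53  G=26
Turnaround (C−A): A=48  B=49  C=36  D=51  E=41  F=53  G=26
Turnaround times: A=48, B=49, C=36, D=51, E=41, F=53, G=26
Average turnaround = (48+49+36+51+41+53+26) / 7 = 304/7 = 43.43

43.43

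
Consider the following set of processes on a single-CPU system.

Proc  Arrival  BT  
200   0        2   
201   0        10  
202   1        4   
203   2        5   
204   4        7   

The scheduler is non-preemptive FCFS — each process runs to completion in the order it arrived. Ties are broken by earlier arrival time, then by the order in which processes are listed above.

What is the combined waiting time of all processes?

Timeline: | 200 0-2 | 201 2-12 | 202 12-16 | 203 16-21 | 204 21-28 |
Completion: 200=2  201=12  202=16  203=21  204=28
Turnaround (C−A): 200=2  201=12  202=15  203=19  204=24
Waiting = turnaround − burst: 200=0, 201=2, 202=11, 203=14, 204=17
Total waiting = 0 + 2 + 11 + 14 + 17 = 44

44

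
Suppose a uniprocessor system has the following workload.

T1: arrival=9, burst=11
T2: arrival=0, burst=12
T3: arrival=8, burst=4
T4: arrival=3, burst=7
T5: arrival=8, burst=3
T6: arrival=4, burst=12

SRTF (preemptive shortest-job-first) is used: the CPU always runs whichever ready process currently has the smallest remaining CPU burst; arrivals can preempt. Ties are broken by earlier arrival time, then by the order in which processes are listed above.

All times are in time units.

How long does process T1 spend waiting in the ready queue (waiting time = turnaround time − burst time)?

17

Timeline: | T2 0-3 | T4 3-10 | T5 10-13 | T3 13-17 | T2 17-26 | T1 26-37 | T6 37-49 |
Completion: T1=37  T2=26  T3=17  T4=10  T5=13  T6=49
Turnaround (C−A): T1=28  T2=26  T3=9  T4=7  T5=5  T6=45
Waiting(T1) = turnaround − burst = 28 − 11 = 17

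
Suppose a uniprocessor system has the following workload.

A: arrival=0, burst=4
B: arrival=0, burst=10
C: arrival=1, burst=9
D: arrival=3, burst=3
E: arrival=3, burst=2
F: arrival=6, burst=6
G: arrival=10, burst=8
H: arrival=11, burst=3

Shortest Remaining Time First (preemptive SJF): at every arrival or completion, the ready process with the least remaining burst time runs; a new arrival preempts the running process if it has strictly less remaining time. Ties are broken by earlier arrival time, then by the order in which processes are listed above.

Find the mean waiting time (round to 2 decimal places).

9.75

Schedule: | A 0-4 | E 4-6 | D 6-9 | F 9-11 | H 11-14 | F 14-18 | G 18-26 | C 26-35 | B 35-45 |
Completion: A=4  B=45  C=35  D=9  E=6  F=18  G=26  H=14
Turnaround (C−A): A=4  B=45  C=34  D=6  E=3  F=12  G=16  H=3
Waiting times: A=0, B=35, C=25, D=3, E=1, F=6, G=8, H=0
Average waiting = (0+35+25+3+1+6+8+0) / 8 = 78/8 = 9.75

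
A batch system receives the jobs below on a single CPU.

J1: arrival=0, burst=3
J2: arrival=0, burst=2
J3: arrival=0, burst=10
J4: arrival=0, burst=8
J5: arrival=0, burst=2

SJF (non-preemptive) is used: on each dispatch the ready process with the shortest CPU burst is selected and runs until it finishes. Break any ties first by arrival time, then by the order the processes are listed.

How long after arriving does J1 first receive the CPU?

4

Timeline: | J2 0-2 | J5 2-4 | J1 4-7 | J4 7-15 | J3 15-25 |
Completion: J1=7  J2=2  J3=25  J4=15  J5=4
Turnaround (C−A): J1=7  J2=2  J3=25  J4=15  J5=4
Response(J1) = first start − arrival = 4 − 0 = 4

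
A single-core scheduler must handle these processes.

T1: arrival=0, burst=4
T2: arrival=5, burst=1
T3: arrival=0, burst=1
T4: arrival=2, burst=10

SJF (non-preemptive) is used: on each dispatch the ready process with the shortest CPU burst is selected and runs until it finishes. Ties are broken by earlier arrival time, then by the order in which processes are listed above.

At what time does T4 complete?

16

Gantt: | T3 0-1 | T1 1-5 | T2 5-6 | T4 6-16 |
Completion: T1=5  T2=6  T3=1  T4=16
Turnaround (C−A): T1=5  T2=1  T3=1  T4=14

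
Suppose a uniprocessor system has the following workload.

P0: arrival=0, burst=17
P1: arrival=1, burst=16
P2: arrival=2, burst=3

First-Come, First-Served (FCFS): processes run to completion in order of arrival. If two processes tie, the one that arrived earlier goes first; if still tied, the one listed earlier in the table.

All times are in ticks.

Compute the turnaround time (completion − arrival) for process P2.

Timeline: | P0 0-17 | P1 17-33 | P2 33-36 |
Completion: P0=17  P1=33  P2=36
Turnaround (C−A): P0=17  P1=32  P2=34
Turnaround(P2) = completion − arrival = 36 − 2 = 34

34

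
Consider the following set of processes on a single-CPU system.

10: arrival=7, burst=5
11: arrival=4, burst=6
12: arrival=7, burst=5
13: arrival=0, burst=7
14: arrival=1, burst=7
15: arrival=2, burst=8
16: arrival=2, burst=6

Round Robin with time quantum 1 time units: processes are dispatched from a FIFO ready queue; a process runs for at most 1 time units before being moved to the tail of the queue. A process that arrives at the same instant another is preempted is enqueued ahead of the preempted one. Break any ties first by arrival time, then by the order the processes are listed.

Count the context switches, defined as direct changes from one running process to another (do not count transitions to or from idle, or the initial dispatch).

42

Timeline: | 13 0-1 | 14 1-2 | 13 2-3 | 15 3-4 | 16 4-5 | 14 5-6 | 13 6-7 | 11 7-8 | 15 8-9 | 16 9-10 | 14 10-11 | 10 11-12 | 12 12-13 | 13 13-14 | 11 14-15 | 15 15-16 | 16 16-17 | 14 17-18 | 10 18-19 | 12 19-20 | 13 20-21 | 11 21-22 | 15 22-23 | 16 23-24 | 14 24-25 | 10 25-26 | 12 26-27 | 13 27-28 | 11 28-29 | 15 29-30 | 16 30-31 | 14 31-32 | 10 32-33 | 12 33-34 | 13 34-35 | 11 35-36 | 15 36-37 | 16 37-38 | 14 38-39 | 10 39-40 | 12 40-41 | 11 41-42 | 15 42-44 |
Completion: 10=40  11=42  12=41  13=35  14=39  15=44  16=38
Turnaround (C−A): 10=33  11=38  12=34  13=35  14=38  15=42  16=36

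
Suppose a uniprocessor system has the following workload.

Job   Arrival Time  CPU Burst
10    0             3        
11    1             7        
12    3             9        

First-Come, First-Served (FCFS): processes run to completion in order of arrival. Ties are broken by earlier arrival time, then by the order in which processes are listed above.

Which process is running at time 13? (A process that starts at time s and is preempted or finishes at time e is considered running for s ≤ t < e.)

Gantt: | 10 0-3 | 11 3-10 | 12 10-19 |
Completion: 10=3  11=10  12=19
Turnaround (C−A): 10=3  11=9  12=16

12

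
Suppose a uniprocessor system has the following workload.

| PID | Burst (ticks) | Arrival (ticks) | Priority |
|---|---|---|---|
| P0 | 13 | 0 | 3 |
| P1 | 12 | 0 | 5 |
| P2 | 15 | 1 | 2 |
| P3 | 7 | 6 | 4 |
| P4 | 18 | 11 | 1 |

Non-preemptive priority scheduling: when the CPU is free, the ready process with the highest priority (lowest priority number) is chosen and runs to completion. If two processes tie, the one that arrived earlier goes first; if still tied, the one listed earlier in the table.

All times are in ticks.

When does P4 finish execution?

31

Timeline: | P0 0-13 | P4 13-31 | P2 31-46 | P3 46-53 | P1 53-65 |
Completion: P0=13  P1=65  P2=46  P3=53  P4=31
Turnaround (C−A): P0=13  P1=65  P2=45  P3=47  P4=20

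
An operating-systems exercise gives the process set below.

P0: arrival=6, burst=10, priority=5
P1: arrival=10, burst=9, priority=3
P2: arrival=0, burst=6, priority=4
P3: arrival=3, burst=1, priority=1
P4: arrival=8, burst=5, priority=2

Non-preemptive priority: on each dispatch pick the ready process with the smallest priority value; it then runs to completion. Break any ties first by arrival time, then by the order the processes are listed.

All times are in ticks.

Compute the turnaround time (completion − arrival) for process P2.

6

Gantt: | P2 0-6 | P3 6-7 | P0 7-17 | P4 17-22 | P1 22-31 |
Completion: P0=17  P1=31  P2=6  P3=7  P4=22
Turnaround (C−A): P0=11  P1=21  P2=6  P3=4  P4=14
Turnaround(P2) = completion − arrival = 6 − 0 = 6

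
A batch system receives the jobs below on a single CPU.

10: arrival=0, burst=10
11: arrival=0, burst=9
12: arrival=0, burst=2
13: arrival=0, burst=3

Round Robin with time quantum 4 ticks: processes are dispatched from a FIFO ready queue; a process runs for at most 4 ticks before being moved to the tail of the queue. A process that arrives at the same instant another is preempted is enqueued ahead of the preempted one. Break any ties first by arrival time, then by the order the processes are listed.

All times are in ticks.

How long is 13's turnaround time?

Timeline: | 10 0-4 | 11 4-8 | 12 8-10 | 13 10-13 | 10 13-17 | 11 17-21 | 10 21-23 | 11 23-24 |
Completion: 10=23  11=24  12=10  13=13
Turnaround(13) = completion − arrival = 13 − 0 = 13

13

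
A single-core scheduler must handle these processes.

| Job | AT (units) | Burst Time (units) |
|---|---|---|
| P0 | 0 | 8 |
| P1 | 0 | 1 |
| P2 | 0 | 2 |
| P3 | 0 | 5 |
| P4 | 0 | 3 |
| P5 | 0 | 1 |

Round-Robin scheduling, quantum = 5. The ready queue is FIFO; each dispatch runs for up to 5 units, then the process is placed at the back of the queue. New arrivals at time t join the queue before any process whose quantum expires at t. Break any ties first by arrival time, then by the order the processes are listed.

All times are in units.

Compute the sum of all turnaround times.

Gantt: | P0 0-5 | P1 5-6 | P2 6-8 | P3 8-13 | P4 13-16 | P5 16-17 | P0 17-20 |
Completion: P0=20  P1=6  P2=8  P3=13  P4=16  P5=17
Turnaround (C−A): P0=20  P1=6  P2=8  P3=13  P4=16  P5=17
Turnaround = completion − arrival: P0=20, P1=6, P2=8, P3=13, P4=16, P5=17
Total turnaround = 20 + 6 + 8 + 13 + 16 + 17 = 80

80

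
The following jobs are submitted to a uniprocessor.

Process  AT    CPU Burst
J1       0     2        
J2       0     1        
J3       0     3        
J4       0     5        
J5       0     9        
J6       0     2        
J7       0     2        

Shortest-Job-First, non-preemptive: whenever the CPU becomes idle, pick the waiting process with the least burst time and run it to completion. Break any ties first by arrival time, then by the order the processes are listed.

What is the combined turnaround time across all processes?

65

Timeline: | J2 0-1 | J1 1-3 | J6 3-5 | J7 5-7 | J3 7-10 | J4 10-15 | J5 15-24 |
Completion: J1=3  J2=1  J3=10  J4=15  J5=24  J6=5  J7=7
Turnaround (C−A): J1=3  J2=1  J3=10  J4=15  J5=24  J6=5  J7=7
Turnaround = completion − arrival: J1=3, J2=1, J3=10, J4=15, J5=24, J6=5, J7=7
Total turnaround = 3 + 1 + 10 + 15 + 24 + 5 + 7 = 65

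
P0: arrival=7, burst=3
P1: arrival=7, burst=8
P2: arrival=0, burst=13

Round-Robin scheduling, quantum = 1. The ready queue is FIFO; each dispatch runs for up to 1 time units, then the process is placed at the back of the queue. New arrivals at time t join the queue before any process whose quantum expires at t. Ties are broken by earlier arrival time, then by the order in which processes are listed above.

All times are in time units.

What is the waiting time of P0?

4

Timeline: | P2 0-7 | P0 7-8 | P1 8-9 | P2 9-10 | P0 10-11 | P1 11-12 | P2 12-13 | P0 13-14 | P1 14-15 | P2 15-16 | P1 16-17 | P2 17-18 | P1 18-19 | P2 19-20 | P1 20-21 | P2 21-22 | P1 22-24 |
Completion: P0=14  P1=24  P2=22
Turnaround (C−A): P0=7  P1=17  P2=22
Waiting(P0) = turnaround − burst = 7 − 3 = 4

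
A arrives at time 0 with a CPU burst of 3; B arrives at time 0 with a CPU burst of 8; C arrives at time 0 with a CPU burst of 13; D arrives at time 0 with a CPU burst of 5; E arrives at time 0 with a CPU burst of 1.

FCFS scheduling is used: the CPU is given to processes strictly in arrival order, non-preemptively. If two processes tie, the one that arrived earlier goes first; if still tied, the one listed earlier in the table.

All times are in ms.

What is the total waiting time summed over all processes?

67

Schedule: | A 0-3 | B 3-11 | C 11-24 | D 24-29 | E 29-30 |
Completion: A=3  B=11  C=24  D=29  E=30
Turnaround (C−A): A=3  B=11  C=24  D=29  E=30
Waiting = turnaround − burst: A=0, B=3, C=11, D=24, E=29
Total waiting = 0 + 3 + 11 + 24 + 29 = 67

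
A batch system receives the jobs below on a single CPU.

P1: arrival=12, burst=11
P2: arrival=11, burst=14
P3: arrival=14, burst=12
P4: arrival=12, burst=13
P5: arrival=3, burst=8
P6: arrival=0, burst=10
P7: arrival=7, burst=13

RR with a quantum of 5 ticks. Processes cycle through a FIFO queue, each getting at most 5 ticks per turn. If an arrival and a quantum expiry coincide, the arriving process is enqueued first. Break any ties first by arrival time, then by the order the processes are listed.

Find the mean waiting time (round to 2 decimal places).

40.00

Timeline: | P6 0-5 | P5 5-10 | P6 10-15 | P7 15-20 | P5 20-23 | P2 23-28 | P1 28-33 | P4 33-38 | P3 38-43 | P7 43-48 | P2 48-53 | P1 53-58 | P4 58-63 | P3 63-68 | P7 68-71 | P2 71-75 | P1 75-76 | P4 76-79 | P3 79-81 |
Completion: P1=76  P2=75  P3=81  P4=79  P5=23  P6=15  P7=71
Turnaround (C−A): P1=64  P2=64  P3=67  P4=67  P5=20  P6=15  P7=64
Waiting times: P1=53, P2=50, P3=55, P4=54, P5=12, P6=5, P7=51
Average waiting = (53+50+55+54+12+5+51) / 7 = 280/7 = 40.00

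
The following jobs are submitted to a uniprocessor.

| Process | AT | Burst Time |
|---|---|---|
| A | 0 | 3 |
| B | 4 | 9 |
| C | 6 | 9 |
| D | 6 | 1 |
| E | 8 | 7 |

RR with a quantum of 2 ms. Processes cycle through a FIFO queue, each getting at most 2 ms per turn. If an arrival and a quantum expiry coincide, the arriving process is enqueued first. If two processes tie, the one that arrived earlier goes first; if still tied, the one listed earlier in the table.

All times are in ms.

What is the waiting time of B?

Gantt: | A 0-3 | idle 3-4 | B 4-6 | C 6-8 | D 8-9 | B 9-11 | E 11-13 | C 13-15 | B 15-17 | E 17-19 | C 19-21 | B 21-23 | E 23-25 | C 25-27 | B 27-28 | E 28-29 | C 29-30 |
Completion: A=3  B=28  C=30  D=9  E=29
Waiting(B) = turnaround − burst = 24 − 9 = 15

15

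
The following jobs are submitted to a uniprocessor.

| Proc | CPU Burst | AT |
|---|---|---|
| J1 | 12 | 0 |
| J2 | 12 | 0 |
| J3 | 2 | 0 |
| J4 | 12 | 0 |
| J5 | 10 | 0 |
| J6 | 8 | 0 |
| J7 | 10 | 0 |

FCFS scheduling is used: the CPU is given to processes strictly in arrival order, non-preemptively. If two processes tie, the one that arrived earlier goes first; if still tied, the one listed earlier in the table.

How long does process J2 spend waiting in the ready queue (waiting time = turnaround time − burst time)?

Timeline: | J1 0-12 | J2 12-24 | J3 24-26 | J4 26-38 | J5 38-48 | J6 48-56 | J7 56-66 |
Completion: J1=12  J2=24  J3=26  J4=38  J5=48  J6=56  J7=66
Waiting(J2) = turnaround − burst = 24 − 12 = 12

12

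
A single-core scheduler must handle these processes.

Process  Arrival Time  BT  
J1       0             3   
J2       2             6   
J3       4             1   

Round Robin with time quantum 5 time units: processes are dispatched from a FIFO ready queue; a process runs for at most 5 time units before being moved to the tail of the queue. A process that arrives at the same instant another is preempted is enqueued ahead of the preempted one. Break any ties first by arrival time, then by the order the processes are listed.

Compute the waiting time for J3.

4

Gantt: | J1 0-3 | J2 3-8 | J3 8-9 | J2 9-10 |
Completion: J1=3  J2=10  J3=9
Waiting(J3) = turnaround − burst = 5 − 1 = 4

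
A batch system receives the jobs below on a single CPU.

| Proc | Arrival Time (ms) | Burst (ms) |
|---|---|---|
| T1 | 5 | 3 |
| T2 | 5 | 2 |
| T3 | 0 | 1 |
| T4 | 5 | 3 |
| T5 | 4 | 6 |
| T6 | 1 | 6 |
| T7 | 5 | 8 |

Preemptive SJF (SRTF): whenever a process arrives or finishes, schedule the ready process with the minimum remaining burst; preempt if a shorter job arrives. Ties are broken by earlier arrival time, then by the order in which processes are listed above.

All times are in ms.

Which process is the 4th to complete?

Gantt: | T3 0-1 | T6 1-7 | T2 7-9 | T1 9-12 | T4 12-15 | T5 15-21 | T7 21-29 |
Completion: T1=12  T2=9  T3=1  T4=15  T5=21  T6=7  T7=29
Finish order: T3 → T6 → T2 → T1 → T4 → T5 → T7

T1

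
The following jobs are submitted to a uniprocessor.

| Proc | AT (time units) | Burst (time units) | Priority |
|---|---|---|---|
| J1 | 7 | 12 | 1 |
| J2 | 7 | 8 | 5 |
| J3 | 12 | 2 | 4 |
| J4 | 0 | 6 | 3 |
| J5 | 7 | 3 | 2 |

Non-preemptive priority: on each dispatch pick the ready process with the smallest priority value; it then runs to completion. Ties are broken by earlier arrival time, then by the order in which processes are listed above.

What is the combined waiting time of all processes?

39

Schedule: | J4 0-6 | idle 6-7 | J1 7-19 | J5 19-22 | J3 22-24 | J2 24-32 |
Completion: J1=19  J2=32  J3=24  J4=6  J5=22
Waiting = turnaround − burst: J1=0, J2=17, J3=10, J4=0, J5=12
Total waiting = 0 + 17 + 10 + 0 + 12 = 39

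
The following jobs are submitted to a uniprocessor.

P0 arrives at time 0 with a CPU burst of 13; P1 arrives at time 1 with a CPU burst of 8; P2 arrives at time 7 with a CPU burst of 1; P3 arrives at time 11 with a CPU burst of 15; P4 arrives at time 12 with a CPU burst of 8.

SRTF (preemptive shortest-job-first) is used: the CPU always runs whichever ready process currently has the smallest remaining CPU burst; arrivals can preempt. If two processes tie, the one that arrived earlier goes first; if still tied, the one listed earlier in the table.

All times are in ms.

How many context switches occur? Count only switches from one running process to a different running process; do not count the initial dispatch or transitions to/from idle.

Gantt: | P0 0-1 | P1 1-7 | P2 7-8 | P1 8-10 | P0 10-12 | P4 12-20 | P0 20-30 | P3 30-45 |
Completion: P0=30  P1=10  P2=8  P3=45  P4=20

7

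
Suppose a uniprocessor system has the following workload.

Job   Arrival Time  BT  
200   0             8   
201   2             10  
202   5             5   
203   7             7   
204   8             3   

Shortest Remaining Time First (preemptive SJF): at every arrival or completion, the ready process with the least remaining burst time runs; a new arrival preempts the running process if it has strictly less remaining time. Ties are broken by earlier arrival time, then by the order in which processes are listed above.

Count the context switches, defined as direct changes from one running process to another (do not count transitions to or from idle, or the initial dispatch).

Gantt: | 200 0-8 | 204 8-11 | 202 11-16 | 203 16-23 | 201 23-33 |
Completion: 200=8  201=33  202=16  203=23  204=11
Turnaround (C−A): 200=8  201=31  202=11  203=16  204=3

4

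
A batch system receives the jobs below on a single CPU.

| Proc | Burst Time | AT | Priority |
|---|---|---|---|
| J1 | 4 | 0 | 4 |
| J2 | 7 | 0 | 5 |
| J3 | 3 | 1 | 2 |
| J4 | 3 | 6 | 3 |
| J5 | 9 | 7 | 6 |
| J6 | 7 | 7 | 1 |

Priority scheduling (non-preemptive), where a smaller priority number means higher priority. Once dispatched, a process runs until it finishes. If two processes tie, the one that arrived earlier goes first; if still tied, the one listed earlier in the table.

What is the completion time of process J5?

33

Schedule: | J1 0-4 | J3 4-7 | J6 7-14 | J4 14-17 | J2 17-24 | J5 24-33 |
Completion: J1=4  J2=24  J3=7  J4=17  J5=33  J6=14
Turnaround (C−A): J1=4  J2=24  J3=6  J4=11  J5=26  J6=7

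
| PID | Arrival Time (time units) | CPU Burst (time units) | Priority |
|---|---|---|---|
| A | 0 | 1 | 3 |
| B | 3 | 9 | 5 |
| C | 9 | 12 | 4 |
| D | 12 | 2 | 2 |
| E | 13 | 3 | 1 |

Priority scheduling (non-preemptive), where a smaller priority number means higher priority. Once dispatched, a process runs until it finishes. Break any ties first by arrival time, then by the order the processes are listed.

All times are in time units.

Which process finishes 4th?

E

Schedule: | A 0-1 | idle 1-3 | B 3-12 | D 12-14 | E 14-17 | C 17-29 |
Completion: A=1  B=12  C=29  D=14  E=17
Turnaround (C−A): A=1  B=9  C=20  D=2  E=4
Finish order: A → B → D → E → C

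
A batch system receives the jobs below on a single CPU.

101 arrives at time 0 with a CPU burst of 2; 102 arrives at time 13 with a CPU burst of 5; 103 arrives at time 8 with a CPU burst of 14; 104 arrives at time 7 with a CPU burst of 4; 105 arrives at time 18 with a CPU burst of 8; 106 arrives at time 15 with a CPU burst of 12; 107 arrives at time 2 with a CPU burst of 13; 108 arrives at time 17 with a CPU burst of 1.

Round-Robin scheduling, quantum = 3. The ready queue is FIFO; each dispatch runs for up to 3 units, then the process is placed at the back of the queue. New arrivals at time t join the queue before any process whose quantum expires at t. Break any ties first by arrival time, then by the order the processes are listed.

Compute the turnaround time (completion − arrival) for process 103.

Gantt: | 101 0-2 | 107 2-8 | 104 8-11 | 103 11-14 | 107 14-17 | 104 17-18 | 102 18-21 | 103 21-24 | 106 24-27 | 108 27-28 | 107 28-31 | 105 31-34 | 102 34-36 | 103 36-39 | 106 39-42 | 107 42-43 | 105 43-46 | 103 46-49 | 106 49-52 | 105 52-54 | 103 54-56 | 106 56-59 |
Completion: 101=2  102=36  103=56  104=18  105=54  106=59  107=43  108=28
Turnaround (C−A): 101=2  102=23  103=48  104=11  105=36  106=44  107=41  108=11
Turnaround(103) = completion − arrival = 56 − 8 = 48

48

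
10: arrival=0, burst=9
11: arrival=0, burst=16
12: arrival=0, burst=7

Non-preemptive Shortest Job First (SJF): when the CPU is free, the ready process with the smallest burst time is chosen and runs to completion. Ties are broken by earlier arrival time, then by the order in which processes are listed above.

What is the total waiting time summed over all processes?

Schedule: | 12 0-7 | 10 7-16 | 11 16-32 |
Completion: 10=16  11=32  12=7
Turnaround (C−A): 10=16  11=32  12=7
Waiting = turnaround − burst: 10=7, 11=16, 12=0
Total waiting = 7 + 16 + 0 = 23

23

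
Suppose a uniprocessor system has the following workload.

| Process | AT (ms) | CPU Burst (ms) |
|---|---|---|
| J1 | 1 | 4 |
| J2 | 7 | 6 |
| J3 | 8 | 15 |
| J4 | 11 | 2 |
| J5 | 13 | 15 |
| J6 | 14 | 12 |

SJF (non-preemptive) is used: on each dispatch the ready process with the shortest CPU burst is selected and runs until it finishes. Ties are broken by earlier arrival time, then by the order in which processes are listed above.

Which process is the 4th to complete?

J6

Gantt: | idle 0-1 | J1 1-5 | idle 5-7 | J2 7-13 | J4 13-15 | J6 15-27 | J3 27-42 | J5 42-57 |
Completion: J1=5  J2=13  J3=42  J4=15  J5=57  J6=27
Turnaround (C−A): J1=4  J2=6  J3=34  J4=4  J5=44  J6=13
Finish order: J1 → J2 → J4 → J6 → J3 → J5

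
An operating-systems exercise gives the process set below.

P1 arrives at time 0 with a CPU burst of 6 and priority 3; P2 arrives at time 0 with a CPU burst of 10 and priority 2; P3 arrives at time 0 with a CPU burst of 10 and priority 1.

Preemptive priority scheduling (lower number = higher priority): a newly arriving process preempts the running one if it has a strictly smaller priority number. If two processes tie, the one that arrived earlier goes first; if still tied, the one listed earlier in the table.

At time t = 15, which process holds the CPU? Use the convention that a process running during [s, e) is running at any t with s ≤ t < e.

P2

Gantt: | P3 0-10 | P2 10-20 | P1 20-26 |
Completion: P1=26  P2=20  P3=10
Turnaround (C−A): P1=26  P2=20  P3=10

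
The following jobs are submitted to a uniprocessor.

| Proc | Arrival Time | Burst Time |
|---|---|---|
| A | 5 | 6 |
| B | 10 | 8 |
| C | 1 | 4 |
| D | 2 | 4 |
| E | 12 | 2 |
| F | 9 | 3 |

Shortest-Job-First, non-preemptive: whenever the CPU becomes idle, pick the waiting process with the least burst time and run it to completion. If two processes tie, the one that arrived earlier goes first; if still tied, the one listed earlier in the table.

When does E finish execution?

14

Timeline: | idle 0-1 | C 1-5 | D 5-9 | F 9-12 | E 12-14 | A 14-20 | B 20-28 |
Completion: A=20  B=28  C=5  D=9  E=14  F=12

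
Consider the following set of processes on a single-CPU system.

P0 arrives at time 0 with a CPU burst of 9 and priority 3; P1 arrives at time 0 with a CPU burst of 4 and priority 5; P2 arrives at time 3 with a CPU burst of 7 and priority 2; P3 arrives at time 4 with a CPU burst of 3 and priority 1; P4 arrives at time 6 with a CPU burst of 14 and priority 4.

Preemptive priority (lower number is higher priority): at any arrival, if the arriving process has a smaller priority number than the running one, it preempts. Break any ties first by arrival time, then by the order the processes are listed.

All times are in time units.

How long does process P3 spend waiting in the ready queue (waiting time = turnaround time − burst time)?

0

Timeline: | P0 0-3 | P2 3-4 | P3 4-7 | P2 7-13 | P0 13-19 | P4 19-33 | P1 33-37 |
Completion: P0=19  P1=37  P2=13  P3=7  P4=33
Waiting(P3) = turnaround − burst = 3 − 3 = 0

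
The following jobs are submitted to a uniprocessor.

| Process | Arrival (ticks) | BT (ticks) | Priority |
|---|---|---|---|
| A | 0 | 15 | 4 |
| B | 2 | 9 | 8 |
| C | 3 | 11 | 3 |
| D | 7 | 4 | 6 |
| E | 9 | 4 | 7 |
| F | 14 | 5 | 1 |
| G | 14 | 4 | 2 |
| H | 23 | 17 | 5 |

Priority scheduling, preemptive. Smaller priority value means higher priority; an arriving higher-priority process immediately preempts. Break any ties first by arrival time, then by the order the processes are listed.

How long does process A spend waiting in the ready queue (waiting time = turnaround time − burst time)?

20

Timeline: | A 0-3 | C 3-14 | F 14-19 | G 19-23 | A 23-35 | H 35-52 | D 52-56 | E 56-60 | B 60-69 |
Completion: A=35  B=69  C=14  D=56  E=60  F=19  G=23  H=52
Turnaround (C−A): A=35  B=67  C=11  D=49  E=51  F=5  G=9  H=29
Waiting(A) = turnaround − burst = 35 − 15 = 20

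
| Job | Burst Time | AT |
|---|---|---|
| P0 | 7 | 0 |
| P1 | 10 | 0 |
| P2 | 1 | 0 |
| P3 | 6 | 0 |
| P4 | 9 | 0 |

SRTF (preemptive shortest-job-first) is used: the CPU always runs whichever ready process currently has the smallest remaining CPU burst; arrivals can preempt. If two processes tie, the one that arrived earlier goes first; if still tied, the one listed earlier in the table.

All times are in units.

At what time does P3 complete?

Gantt: | P2 0-1 | P3 1-7 | P0 7-14 | P4 14-23 | P1 23-33 |
Completion: P0=14  P1=33  P2=1  P3=7  P4=23
Turnaround (C−A): P0=14  P1=33  P2=1  P3=7  P4=23

7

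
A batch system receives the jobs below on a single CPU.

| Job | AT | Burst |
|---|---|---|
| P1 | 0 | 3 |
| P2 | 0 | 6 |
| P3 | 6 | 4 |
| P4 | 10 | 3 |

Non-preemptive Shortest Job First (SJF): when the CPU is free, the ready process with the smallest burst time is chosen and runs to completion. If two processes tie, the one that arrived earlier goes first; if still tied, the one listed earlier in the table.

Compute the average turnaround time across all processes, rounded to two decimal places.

6.25

Gantt: | P1 0-3 | P2 3-9 | P3 9-13 | P4 13-16 |
Completion: P1=3  P2=9  P3=13  P4=16
Turnaround times: P1=3, P2=9, P3=7, P4=6
Average turnaround = (3+9+7+6) / 4 = 25/4 = 6.25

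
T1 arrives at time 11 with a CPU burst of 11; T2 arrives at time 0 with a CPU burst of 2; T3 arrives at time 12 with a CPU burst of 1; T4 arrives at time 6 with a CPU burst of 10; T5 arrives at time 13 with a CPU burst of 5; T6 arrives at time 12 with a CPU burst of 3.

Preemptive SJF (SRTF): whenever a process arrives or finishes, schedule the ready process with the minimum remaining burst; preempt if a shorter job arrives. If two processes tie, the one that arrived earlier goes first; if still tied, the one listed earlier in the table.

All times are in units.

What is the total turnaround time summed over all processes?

58

Gantt: | T2 0-2 | idle 2-6 | T4 6-12 | T3 12-13 | T6 13-16 | T4 16-20 | T5 20-25 | T1 25-36 |
Completion: T1=36  T2=2  T3=13  T4=20  T5=25  T6=16
Turnaround (C−A): T1=25  T2=2  T3=1  T4=14  T5=12  T6=4
Turnaround = completion − arrival: T1=25, T2=2, T3=1, T4=14, T5=12, T6=4
Total turnaround = 25 + 2 + 1 + 14 + 12 + 4 = 58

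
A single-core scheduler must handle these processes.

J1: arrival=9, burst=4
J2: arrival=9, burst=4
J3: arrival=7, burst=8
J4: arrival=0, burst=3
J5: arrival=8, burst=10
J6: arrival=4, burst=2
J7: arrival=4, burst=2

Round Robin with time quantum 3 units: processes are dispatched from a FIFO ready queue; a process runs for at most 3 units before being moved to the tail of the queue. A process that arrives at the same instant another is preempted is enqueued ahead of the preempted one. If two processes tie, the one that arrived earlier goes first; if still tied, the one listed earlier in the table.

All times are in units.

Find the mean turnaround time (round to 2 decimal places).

Timeline: | J4 0-3 | idle 3-4 | J6 4-6 | J7 6-8 | J3 8-11 | J5 11-14 | J1 14-17 | J2 17-20 | J3 20-23 | J5 23-26 | J1 26-27 | J2 27-28 | J3 28-30 | J5 30-34 |
Completion: J1=27  J2=28  J3=30  J4=3  J5=34  J6=6  J7=8
Turnaround (C−A): J1=18  J2=19  J3=23  J4=3  J5=26  J6=2  J7=4
Turnaround times: J1=18, J2=19, J3=23, J4=3, J5=26, J6=2, J7=4
Average turnaround = (18+19+23+3+26+2+4) / 7 = 95/7 = 13.57

13.57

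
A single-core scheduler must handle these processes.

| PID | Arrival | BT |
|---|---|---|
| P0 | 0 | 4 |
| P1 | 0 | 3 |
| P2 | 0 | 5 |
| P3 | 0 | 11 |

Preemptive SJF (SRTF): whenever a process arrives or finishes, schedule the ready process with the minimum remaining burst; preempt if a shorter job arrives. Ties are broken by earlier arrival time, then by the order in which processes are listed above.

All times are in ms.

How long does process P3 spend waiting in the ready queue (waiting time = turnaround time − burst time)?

12

Timeline: | P1 0-3 | P0 3-7 | P2 7-12 | P3 12-23 |
Completion: P0=7  P1=3  P2=12  P3=23
Turnaround (C−A): P0=7  P1=3  P2=12  P3=23
Waiting(P3) = turnaround − burst = 23 − 11 = 12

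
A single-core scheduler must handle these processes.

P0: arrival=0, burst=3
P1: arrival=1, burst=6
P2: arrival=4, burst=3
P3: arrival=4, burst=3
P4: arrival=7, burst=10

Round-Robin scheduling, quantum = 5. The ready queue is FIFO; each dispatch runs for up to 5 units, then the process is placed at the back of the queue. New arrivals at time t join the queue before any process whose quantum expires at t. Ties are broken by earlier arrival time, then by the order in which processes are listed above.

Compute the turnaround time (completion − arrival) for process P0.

3

Gantt: | P0 0-3 | P1 3-8 | P2 8-11 | P3 11-14 | P4 14-19 | P1 19-20 | P4 20-25 |
Completion: P0=3  P1=20  P2=11  P3=14  P4=25
Turnaround (C−A): P0=3  P1=19  P2=7  P3=10  P4=18
Turnaround(P0) = completion − arrival = 3 − 0 = 3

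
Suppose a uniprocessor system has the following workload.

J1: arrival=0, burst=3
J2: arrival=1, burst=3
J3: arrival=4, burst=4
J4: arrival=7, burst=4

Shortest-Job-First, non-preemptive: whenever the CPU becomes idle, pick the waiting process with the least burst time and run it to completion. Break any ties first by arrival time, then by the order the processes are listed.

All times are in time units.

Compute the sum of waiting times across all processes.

7

Gantt: | J1 0-3 | J2 3-6 | J3 6-10 | J4 10-14 |
Completion: J1=3  J2=6  J3=10  J4=14
Turnaround (C−A): J1=3  J2=5  J3=6  J4=7
Waiting = turnaround − burst: J1=0, J2=2, J3=2, J4=3
Total waiting = 0 + 2 + 2 + 3 = 7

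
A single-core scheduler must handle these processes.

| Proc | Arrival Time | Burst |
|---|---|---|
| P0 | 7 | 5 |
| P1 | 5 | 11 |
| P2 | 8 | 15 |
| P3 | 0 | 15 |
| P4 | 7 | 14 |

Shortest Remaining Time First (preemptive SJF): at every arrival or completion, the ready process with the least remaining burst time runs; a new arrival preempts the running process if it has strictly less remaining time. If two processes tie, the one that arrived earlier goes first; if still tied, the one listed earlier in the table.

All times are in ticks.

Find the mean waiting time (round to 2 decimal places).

Timeline: | P3 0-7 | P0 7-12 | P3 12-20 | P1 20-31 | P4 31-45 | P2 45-60 |
Completion: P0=12  P1=31  P2=60  P3=20  P4=45
Waiting times: P0=0, P1=15, P2=37, P3=5, P4=24
Average waiting = (0+15+37+5+24) / 5 = 81/5 = 16.20

16.20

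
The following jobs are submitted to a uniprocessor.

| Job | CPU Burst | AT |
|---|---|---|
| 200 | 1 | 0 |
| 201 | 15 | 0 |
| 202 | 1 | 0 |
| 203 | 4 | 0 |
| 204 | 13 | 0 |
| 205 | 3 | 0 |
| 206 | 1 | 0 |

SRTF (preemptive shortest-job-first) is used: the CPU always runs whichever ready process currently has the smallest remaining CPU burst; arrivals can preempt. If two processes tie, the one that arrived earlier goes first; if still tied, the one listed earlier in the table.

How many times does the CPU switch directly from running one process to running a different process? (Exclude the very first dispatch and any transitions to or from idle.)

6

Gantt: | 200 0-1 | 202 1-2 | 206 2-3 | 205 3-6 | 203 6-10 | 204 10-23 | 201 23-38 |
Completion: 200=1  201=38  202=2  203=10  204=23  205=6  206=3
Turnaround (C−A): 200=1  201=38  202=2  203=10  204=23  205=6  206=3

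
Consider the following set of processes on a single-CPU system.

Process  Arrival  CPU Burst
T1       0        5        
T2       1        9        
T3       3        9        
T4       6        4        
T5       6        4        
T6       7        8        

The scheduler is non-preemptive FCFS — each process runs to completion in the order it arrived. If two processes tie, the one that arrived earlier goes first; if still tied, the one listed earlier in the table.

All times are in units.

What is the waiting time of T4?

Timeline: | T1 0-5 | T2 5-14 | T3 14-23 | T4 23-27 | T5 27-31 | T6 31-39 |
Completion: T1=5  T2=14  T3=23  T4=27  T5=31  T6=39
Turnaround (C−A): T1=5  T2=13  T3=20  T4=21  T5=25  T6=32
Waiting(T4) = turnaround − burst = 21 − 4 = 17

17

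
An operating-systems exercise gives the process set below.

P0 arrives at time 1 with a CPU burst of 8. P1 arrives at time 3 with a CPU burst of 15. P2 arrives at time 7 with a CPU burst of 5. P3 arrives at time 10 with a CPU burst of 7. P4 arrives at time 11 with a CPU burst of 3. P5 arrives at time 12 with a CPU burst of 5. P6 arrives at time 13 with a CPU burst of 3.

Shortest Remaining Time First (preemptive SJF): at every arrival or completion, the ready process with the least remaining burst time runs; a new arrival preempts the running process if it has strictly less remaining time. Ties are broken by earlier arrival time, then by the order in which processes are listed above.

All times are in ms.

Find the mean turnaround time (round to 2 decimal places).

Timeline: | idle 0-1 | P0 1-9 | P2 9-14 | P4 14-17 | P6 17-20 | P5 20-25 | P3 25-32 | P1 32-47 |
Completion: P0=9  P1=47  P2=14  P3=32  P4=17  P5=25  P6=20
Turnaround (C−A): P0=8  P1=44  P2=7  P3=22  P4=6  P5=13  P6=7
Turnaround times: P0=8, P1=44, P2=7, P3=22, P4=6, P5=13, P6=7
Average turnaround = (8+44+7+22+6+13+7) / 7 = 107/7 = 15.29

15.29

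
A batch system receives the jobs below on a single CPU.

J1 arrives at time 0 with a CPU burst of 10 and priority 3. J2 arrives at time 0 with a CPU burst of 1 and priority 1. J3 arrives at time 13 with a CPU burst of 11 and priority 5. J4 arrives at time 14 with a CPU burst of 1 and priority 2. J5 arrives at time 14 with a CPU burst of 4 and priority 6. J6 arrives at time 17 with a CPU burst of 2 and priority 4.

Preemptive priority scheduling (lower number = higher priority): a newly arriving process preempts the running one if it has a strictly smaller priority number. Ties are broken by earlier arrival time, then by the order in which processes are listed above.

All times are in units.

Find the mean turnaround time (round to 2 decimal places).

7.67

Timeline: | J2 0-1 | J1 1-11 | idle 11-13 | J3 13-14 | J4 14-15 | J3 15-17 | J6 17-19 | J3 19-27 | J5 27-31 |
Completion: J1=11  J2=1  J3=27  J4=15  J5=31  J6=19
Turnaround times: J1=11, J2=1, J3=14, J4=1, J5=17, J6=2
Average turnaround = (11+1+14+1+17+2) / 6 = 46/6 = 7.67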